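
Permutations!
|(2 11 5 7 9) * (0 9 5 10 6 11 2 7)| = |(0 9 7 5)(6 11 10)| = 12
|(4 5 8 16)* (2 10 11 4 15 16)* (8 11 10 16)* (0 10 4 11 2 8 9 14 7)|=10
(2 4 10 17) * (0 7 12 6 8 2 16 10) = [7, 1, 4, 3, 0, 5, 8, 12, 2, 9, 17, 11, 6, 13, 14, 15, 10, 16] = (0 7 12 6 8 2 4)(10 17 16)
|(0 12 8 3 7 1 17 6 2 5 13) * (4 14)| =22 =|(0 12 8 3 7 1 17 6 2 5 13)(4 14)|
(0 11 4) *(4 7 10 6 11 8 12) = [8, 1, 2, 3, 0, 5, 11, 10, 12, 9, 6, 7, 4] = (0 8 12 4)(6 11 7 10)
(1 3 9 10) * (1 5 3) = (3 9 10 5) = [0, 1, 2, 9, 4, 3, 6, 7, 8, 10, 5]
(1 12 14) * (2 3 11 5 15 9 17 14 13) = (1 12 13 2 3 11 5 15 9 17 14) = [0, 12, 3, 11, 4, 15, 6, 7, 8, 17, 10, 5, 13, 2, 1, 9, 16, 14]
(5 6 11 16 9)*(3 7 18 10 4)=(3 7 18 10 4)(5 6 11 16 9)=[0, 1, 2, 7, 3, 6, 11, 18, 8, 5, 4, 16, 12, 13, 14, 15, 9, 17, 10]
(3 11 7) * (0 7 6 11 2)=(0 7 3 2)(6 11)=[7, 1, 0, 2, 4, 5, 11, 3, 8, 9, 10, 6]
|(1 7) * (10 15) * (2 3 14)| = 6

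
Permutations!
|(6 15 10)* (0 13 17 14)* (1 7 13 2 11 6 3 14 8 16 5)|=|(0 2 11 6 15 10 3 14)(1 7 13 17 8 16 5)|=56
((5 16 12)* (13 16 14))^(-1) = (5 12 16 13 14)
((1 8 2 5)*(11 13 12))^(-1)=((1 8 2 5)(11 13 12))^(-1)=(1 5 2 8)(11 12 13)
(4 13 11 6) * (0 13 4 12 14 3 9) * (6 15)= (0 13 11 15 6 12 14 3 9)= [13, 1, 2, 9, 4, 5, 12, 7, 8, 0, 10, 15, 14, 11, 3, 6]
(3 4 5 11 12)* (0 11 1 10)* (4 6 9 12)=(0 11 4 5 1 10)(3 6 9 12)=[11, 10, 2, 6, 5, 1, 9, 7, 8, 12, 0, 4, 3]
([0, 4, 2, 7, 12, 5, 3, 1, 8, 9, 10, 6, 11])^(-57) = (1 7 3 6 11 12 4)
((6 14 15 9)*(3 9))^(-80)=(15)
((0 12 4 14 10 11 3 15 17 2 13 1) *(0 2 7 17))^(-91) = (0 11 4 15 10 12 3 14)(1 13 2)(7 17)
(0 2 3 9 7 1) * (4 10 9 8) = (0 2 3 8 4 10 9 7 1) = [2, 0, 3, 8, 10, 5, 6, 1, 4, 7, 9]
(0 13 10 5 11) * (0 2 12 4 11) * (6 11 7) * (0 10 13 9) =(13)(0 9)(2 12 4 7 6 11)(5 10) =[9, 1, 12, 3, 7, 10, 11, 6, 8, 0, 5, 2, 4, 13]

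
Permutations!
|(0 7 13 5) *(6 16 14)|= 12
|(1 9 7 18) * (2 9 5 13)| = 7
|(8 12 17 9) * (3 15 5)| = 12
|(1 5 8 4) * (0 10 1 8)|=4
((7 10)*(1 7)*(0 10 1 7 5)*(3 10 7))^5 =((0 7 1 5)(3 10))^5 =(0 7 1 5)(3 10)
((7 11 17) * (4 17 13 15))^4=(4 13 7)(11 17 15)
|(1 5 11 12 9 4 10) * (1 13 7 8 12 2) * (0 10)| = 8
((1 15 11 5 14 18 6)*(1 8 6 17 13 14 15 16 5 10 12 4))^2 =((1 16 5 15 11 10 12 4)(6 8)(13 14 18 17))^2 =(1 5 11 12)(4 16 15 10)(13 18)(14 17)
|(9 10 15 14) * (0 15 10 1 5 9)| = |(0 15 14)(1 5 9)| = 3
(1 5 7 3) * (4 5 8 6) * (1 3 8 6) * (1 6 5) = [0, 5, 2, 3, 1, 7, 4, 8, 6] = (1 5 7 8 6 4)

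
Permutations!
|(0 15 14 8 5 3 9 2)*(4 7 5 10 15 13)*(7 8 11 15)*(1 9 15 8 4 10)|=|(0 13 10 7 5 3 15 14 11 8 1 9 2)|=13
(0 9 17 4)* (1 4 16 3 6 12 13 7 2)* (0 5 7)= (0 9 17 16 3 6 12 13)(1 4 5 7 2)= [9, 4, 1, 6, 5, 7, 12, 2, 8, 17, 10, 11, 13, 0, 14, 15, 3, 16]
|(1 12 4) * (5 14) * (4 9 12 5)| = 4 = |(1 5 14 4)(9 12)|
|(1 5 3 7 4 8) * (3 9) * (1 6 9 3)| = 8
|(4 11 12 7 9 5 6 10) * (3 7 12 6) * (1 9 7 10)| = |(12)(1 9 5 3 10 4 11 6)| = 8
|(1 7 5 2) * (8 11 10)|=|(1 7 5 2)(8 11 10)|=12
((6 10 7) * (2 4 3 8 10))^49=((2 4 3 8 10 7 6))^49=(10)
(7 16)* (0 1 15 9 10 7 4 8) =(0 1 15 9 10 7 16 4 8) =[1, 15, 2, 3, 8, 5, 6, 16, 0, 10, 7, 11, 12, 13, 14, 9, 4]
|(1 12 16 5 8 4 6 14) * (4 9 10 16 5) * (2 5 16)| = 30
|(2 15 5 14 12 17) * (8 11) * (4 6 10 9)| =|(2 15 5 14 12 17)(4 6 10 9)(8 11)| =12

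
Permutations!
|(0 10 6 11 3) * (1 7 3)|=7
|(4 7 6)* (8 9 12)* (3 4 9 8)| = |(3 4 7 6 9 12)| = 6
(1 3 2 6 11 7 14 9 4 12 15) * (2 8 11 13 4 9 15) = (1 3 8 11 7 14 15)(2 6 13 4 12) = [0, 3, 6, 8, 12, 5, 13, 14, 11, 9, 10, 7, 2, 4, 15, 1]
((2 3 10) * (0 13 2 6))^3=((0 13 2 3 10 6))^3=(0 3)(2 6)(10 13)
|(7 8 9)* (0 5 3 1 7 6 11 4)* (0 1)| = |(0 5 3)(1 7 8 9 6 11 4)| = 21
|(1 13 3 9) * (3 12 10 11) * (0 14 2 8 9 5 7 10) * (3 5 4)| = 8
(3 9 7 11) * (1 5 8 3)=[0, 5, 2, 9, 4, 8, 6, 11, 3, 7, 10, 1]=(1 5 8 3 9 7 11)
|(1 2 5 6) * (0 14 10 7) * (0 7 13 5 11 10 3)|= |(0 14 3)(1 2 11 10 13 5 6)|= 21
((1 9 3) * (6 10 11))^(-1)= (1 3 9)(6 11 10)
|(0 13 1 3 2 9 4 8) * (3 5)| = 9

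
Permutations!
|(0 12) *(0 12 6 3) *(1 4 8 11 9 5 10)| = 21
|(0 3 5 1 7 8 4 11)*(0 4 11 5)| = 6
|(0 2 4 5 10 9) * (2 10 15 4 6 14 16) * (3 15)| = 12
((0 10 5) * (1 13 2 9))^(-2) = (0 10 5)(1 2)(9 13)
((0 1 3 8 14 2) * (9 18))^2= (18)(0 3 14)(1 8 2)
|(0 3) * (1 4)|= 2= |(0 3)(1 4)|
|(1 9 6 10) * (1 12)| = 5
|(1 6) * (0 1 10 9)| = 5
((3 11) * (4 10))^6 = ((3 11)(4 10))^6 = (11)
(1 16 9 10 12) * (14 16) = (1 14 16 9 10 12) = [0, 14, 2, 3, 4, 5, 6, 7, 8, 10, 12, 11, 1, 13, 16, 15, 9]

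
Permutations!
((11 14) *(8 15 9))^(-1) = ((8 15 9)(11 14))^(-1) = (8 9 15)(11 14)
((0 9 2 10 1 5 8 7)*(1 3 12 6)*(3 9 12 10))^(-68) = ((0 12 6 1 5 8 7)(2 3 10 9))^(-68) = (0 6 5 7 12 1 8)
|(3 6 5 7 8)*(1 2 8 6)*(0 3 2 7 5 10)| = |(0 3 1 7 6 10)(2 8)| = 6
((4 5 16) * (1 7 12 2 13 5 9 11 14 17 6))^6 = (1 16 6 5 17 13 14 2 11 12 9 7 4)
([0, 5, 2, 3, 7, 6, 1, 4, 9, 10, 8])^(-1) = (1 6 5)(4 7)(8 10 9)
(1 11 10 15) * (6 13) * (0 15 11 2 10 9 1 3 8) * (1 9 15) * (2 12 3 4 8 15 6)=(0 1 12 3 15 4 8)(2 10 11 6 13)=[1, 12, 10, 15, 8, 5, 13, 7, 0, 9, 11, 6, 3, 2, 14, 4]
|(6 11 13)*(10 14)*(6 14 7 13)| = 4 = |(6 11)(7 13 14 10)|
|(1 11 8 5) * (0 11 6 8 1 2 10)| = |(0 11 1 6 8 5 2 10)| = 8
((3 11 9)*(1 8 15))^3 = ((1 8 15)(3 11 9))^3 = (15)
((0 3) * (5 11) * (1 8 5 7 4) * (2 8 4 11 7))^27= ((0 3)(1 4)(2 8 5 7 11))^27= (0 3)(1 4)(2 5 11 8 7)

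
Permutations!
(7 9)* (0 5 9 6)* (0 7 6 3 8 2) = (0 5 9 6 7 3 8 2) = [5, 1, 0, 8, 4, 9, 7, 3, 2, 6]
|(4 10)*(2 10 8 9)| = 5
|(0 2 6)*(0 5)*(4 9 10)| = 12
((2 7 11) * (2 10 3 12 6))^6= ((2 7 11 10 3 12 6))^6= (2 6 12 3 10 11 7)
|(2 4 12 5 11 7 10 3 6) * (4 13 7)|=|(2 13 7 10 3 6)(4 12 5 11)|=12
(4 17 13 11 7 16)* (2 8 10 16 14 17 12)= (2 8 10 16 4 12)(7 14 17 13 11)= [0, 1, 8, 3, 12, 5, 6, 14, 10, 9, 16, 7, 2, 11, 17, 15, 4, 13]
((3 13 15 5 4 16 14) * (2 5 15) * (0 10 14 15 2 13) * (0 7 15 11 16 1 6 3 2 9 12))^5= (0 4 15 14 6 12 5 7 10 1 9 2 3)(11 16)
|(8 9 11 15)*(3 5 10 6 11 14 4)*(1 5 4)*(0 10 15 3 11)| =|(0 10 6)(1 5 15 8 9 14)(3 4 11)| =6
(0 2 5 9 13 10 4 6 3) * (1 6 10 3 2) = (0 1 6 2 5 9 13 3)(4 10) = [1, 6, 5, 0, 10, 9, 2, 7, 8, 13, 4, 11, 12, 3]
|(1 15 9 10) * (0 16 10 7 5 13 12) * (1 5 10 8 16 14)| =|(0 14 1 15 9 7 10 5 13 12)(8 16)| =10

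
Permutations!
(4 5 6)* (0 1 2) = (0 1 2)(4 5 6) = [1, 2, 0, 3, 5, 6, 4]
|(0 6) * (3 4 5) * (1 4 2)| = |(0 6)(1 4 5 3 2)| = 10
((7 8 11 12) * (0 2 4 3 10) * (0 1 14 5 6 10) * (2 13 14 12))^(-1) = ((0 13 14 5 6 10 1 12 7 8 11 2 4 3))^(-1) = (0 3 4 2 11 8 7 12 1 10 6 5 14 13)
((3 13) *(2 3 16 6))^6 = ((2 3 13 16 6))^6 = (2 3 13 16 6)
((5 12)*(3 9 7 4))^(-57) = ((3 9 7 4)(5 12))^(-57) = (3 4 7 9)(5 12)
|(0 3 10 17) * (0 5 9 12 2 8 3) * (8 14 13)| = 10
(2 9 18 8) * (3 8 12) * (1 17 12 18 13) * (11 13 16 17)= (18)(1 11 13)(2 9 16 17 12 3 8)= [0, 11, 9, 8, 4, 5, 6, 7, 2, 16, 10, 13, 3, 1, 14, 15, 17, 12, 18]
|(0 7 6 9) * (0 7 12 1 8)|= |(0 12 1 8)(6 9 7)|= 12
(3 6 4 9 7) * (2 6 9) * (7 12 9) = (2 6 4)(3 7)(9 12) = [0, 1, 6, 7, 2, 5, 4, 3, 8, 12, 10, 11, 9]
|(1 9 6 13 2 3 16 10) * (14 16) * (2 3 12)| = |(1 9 6 13 3 14 16 10)(2 12)| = 8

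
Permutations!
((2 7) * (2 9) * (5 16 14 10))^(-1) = ((2 7 9)(5 16 14 10))^(-1) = (2 9 7)(5 10 14 16)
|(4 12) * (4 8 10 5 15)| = |(4 12 8 10 5 15)| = 6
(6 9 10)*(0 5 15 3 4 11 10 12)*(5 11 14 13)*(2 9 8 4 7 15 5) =(0 11 10 6 8 4 14 13 2 9 12)(3 7 15) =[11, 1, 9, 7, 14, 5, 8, 15, 4, 12, 6, 10, 0, 2, 13, 3]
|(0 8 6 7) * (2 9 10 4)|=4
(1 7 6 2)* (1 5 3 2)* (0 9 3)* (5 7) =(0 9 3 2 7 6 1 5) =[9, 5, 7, 2, 4, 0, 1, 6, 8, 3]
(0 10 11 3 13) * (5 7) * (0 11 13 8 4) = (0 10 13 11 3 8 4)(5 7) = [10, 1, 2, 8, 0, 7, 6, 5, 4, 9, 13, 3, 12, 11]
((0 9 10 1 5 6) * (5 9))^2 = ((0 5 6)(1 9 10))^2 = (0 6 5)(1 10 9)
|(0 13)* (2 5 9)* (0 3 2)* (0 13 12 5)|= 7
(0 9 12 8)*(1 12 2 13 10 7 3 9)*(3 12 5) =(0 1 5 3 9 2 13 10 7 12 8) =[1, 5, 13, 9, 4, 3, 6, 12, 0, 2, 7, 11, 8, 10]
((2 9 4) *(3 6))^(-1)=((2 9 4)(3 6))^(-1)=(2 4 9)(3 6)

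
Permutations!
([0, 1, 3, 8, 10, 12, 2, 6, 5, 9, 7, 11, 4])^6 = (2 10 5)(3 7 12)(4 8 6)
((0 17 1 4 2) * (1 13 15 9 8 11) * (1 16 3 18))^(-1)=(0 2 4 1 18 3 16 11 8 9 15 13 17)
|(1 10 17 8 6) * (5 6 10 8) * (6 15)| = |(1 8 10 17 5 15 6)| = 7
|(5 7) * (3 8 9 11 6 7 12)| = 8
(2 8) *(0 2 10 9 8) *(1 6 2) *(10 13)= (0 1 6 2)(8 13 10 9)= [1, 6, 0, 3, 4, 5, 2, 7, 13, 8, 9, 11, 12, 10]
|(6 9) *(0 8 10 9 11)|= 6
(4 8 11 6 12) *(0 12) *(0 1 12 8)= [8, 12, 2, 3, 0, 5, 1, 7, 11, 9, 10, 6, 4]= (0 8 11 6 1 12 4)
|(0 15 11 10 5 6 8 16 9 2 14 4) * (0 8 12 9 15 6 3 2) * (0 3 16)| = |(0 6 12 9 3 2 14 4 8)(5 16 15 11 10)| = 45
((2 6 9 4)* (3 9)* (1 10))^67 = (1 10)(2 3 4 6 9)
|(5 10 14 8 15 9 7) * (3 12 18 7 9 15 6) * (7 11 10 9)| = 24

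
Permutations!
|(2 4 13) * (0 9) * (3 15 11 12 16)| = 30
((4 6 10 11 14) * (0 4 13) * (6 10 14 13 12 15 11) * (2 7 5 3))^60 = ((0 4 10 6 14 12 15 11 13)(2 7 5 3))^60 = (0 15 6)(4 11 14)(10 13 12)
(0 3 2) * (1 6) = (0 3 2)(1 6) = [3, 6, 0, 2, 4, 5, 1]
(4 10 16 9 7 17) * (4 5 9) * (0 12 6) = (0 12 6)(4 10 16)(5 9 7 17) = [12, 1, 2, 3, 10, 9, 0, 17, 8, 7, 16, 11, 6, 13, 14, 15, 4, 5]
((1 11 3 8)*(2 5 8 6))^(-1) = (1 8 5 2 6 3 11)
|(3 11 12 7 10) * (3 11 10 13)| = 6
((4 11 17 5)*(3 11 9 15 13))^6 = (3 15 4 17)(5 11 13 9)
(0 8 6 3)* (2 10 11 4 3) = (0 8 6 2 10 11 4 3) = [8, 1, 10, 0, 3, 5, 2, 7, 6, 9, 11, 4]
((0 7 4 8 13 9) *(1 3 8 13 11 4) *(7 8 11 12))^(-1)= ((0 8 12 7 1 3 11 4 13 9))^(-1)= (0 9 13 4 11 3 1 7 12 8)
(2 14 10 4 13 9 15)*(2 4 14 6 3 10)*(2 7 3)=(2 6)(3 10 14 7)(4 13 9 15)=[0, 1, 6, 10, 13, 5, 2, 3, 8, 15, 14, 11, 12, 9, 7, 4]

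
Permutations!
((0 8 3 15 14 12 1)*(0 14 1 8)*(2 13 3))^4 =(1 2)(3 12)(8 15)(13 14)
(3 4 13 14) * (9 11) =(3 4 13 14)(9 11) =[0, 1, 2, 4, 13, 5, 6, 7, 8, 11, 10, 9, 12, 14, 3]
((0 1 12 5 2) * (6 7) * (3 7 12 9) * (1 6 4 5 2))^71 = (0 2 12 6)(1 5 4 7 3 9)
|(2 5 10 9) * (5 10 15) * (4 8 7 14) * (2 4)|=|(2 10 9 4 8 7 14)(5 15)|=14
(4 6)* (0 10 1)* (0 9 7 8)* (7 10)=(0 7 8)(1 9 10)(4 6)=[7, 9, 2, 3, 6, 5, 4, 8, 0, 10, 1]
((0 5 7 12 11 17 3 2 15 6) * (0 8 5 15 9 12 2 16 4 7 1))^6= ((0 15 6 8 5 1)(2 9 12 11 17 3 16 4 7))^6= (2 16 11)(3 12 7)(4 17 9)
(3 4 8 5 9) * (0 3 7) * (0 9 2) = [3, 1, 0, 4, 8, 2, 6, 9, 5, 7] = (0 3 4 8 5 2)(7 9)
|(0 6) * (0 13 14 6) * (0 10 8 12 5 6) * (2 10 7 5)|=12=|(0 7 5 6 13 14)(2 10 8 12)|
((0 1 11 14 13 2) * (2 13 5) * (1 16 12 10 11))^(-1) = (0 2 5 14 11 10 12 16)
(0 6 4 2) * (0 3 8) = (0 6 4 2 3 8) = [6, 1, 3, 8, 2, 5, 4, 7, 0]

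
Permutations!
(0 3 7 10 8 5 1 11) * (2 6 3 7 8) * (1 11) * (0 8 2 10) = (0 7)(2 6 3)(5 11 8) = [7, 1, 6, 2, 4, 11, 3, 0, 5, 9, 10, 8]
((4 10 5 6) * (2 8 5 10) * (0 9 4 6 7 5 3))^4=(10)(0 8 4)(2 9 3)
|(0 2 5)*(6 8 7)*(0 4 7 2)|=|(2 5 4 7 6 8)|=6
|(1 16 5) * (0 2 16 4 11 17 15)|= |(0 2 16 5 1 4 11 17 15)|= 9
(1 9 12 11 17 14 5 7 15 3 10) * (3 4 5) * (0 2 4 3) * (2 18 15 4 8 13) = [18, 9, 8, 10, 5, 7, 6, 4, 13, 12, 1, 17, 11, 2, 0, 3, 16, 14, 15] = (0 18 15 3 10 1 9 12 11 17 14)(2 8 13)(4 5 7)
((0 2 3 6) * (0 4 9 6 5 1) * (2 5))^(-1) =((0 5 1)(2 3)(4 9 6))^(-1) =(0 1 5)(2 3)(4 6 9)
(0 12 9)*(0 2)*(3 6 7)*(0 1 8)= (0 12 9 2 1 8)(3 6 7)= [12, 8, 1, 6, 4, 5, 7, 3, 0, 2, 10, 11, 9]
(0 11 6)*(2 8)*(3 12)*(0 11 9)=(0 9)(2 8)(3 12)(6 11)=[9, 1, 8, 12, 4, 5, 11, 7, 2, 0, 10, 6, 3]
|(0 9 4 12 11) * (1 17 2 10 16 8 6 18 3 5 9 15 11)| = 39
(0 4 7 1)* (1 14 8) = (0 4 7 14 8 1) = [4, 0, 2, 3, 7, 5, 6, 14, 1, 9, 10, 11, 12, 13, 8]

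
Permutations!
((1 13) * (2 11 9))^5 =((1 13)(2 11 9))^5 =(1 13)(2 9 11)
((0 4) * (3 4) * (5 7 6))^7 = (0 3 4)(5 7 6)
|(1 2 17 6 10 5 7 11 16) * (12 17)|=10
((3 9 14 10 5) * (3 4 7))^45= ((3 9 14 10 5 4 7))^45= (3 10 7 14 4 9 5)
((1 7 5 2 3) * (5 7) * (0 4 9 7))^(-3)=(0 4 9 7)(1 5 2 3)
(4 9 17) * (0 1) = (0 1)(4 9 17) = [1, 0, 2, 3, 9, 5, 6, 7, 8, 17, 10, 11, 12, 13, 14, 15, 16, 4]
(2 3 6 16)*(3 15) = (2 15 3 6 16) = [0, 1, 15, 6, 4, 5, 16, 7, 8, 9, 10, 11, 12, 13, 14, 3, 2]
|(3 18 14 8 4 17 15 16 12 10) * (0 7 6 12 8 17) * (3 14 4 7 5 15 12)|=20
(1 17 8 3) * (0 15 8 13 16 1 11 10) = (0 15 8 3 11 10)(1 17 13 16) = [15, 17, 2, 11, 4, 5, 6, 7, 3, 9, 0, 10, 12, 16, 14, 8, 1, 13]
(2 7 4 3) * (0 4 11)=(0 4 3 2 7 11)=[4, 1, 7, 2, 3, 5, 6, 11, 8, 9, 10, 0]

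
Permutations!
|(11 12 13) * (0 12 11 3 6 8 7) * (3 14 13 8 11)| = 12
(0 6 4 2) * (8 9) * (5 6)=(0 5 6 4 2)(8 9)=[5, 1, 0, 3, 2, 6, 4, 7, 9, 8]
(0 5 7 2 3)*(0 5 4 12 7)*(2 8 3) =[4, 1, 2, 5, 12, 0, 6, 8, 3, 9, 10, 11, 7] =(0 4 12 7 8 3 5)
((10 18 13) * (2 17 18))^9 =((2 17 18 13 10))^9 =(2 10 13 18 17)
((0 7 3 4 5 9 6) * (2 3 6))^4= (0 7 6)(2 9 5 4 3)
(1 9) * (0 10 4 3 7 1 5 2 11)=(0 10 4 3 7 1 9 5 2 11)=[10, 9, 11, 7, 3, 2, 6, 1, 8, 5, 4, 0]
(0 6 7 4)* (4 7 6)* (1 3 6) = (7)(0 4)(1 3 6) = [4, 3, 2, 6, 0, 5, 1, 7]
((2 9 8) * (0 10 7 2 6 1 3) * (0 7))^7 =(0 10)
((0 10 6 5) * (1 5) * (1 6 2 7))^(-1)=((0 10 2 7 1 5))^(-1)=(0 5 1 7 2 10)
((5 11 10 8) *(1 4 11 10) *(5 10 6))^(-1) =(1 11 4)(5 6)(8 10)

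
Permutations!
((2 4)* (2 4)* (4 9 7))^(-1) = ((4 9 7))^(-1) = (4 7 9)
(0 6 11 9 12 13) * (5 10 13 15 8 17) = (0 6 11 9 12 15 8 17 5 10 13) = [6, 1, 2, 3, 4, 10, 11, 7, 17, 12, 13, 9, 15, 0, 14, 8, 16, 5]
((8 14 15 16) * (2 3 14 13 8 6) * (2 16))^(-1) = (2 15 14 3)(6 16)(8 13)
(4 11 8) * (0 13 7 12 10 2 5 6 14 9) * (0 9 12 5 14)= (0 13 7 5 6)(2 14 12 10)(4 11 8)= [13, 1, 14, 3, 11, 6, 0, 5, 4, 9, 2, 8, 10, 7, 12]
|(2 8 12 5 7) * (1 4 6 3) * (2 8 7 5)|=|(1 4 6 3)(2 7 8 12)|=4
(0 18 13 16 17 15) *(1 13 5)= (0 18 5 1 13 16 17 15)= [18, 13, 2, 3, 4, 1, 6, 7, 8, 9, 10, 11, 12, 16, 14, 0, 17, 15, 5]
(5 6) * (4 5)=(4 5 6)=[0, 1, 2, 3, 5, 6, 4]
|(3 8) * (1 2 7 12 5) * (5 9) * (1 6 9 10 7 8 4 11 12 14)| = 30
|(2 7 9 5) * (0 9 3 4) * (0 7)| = 12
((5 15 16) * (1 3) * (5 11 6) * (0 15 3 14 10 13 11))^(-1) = ((0 15 16)(1 14 10 13 11 6 5 3))^(-1) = (0 16 15)(1 3 5 6 11 13 10 14)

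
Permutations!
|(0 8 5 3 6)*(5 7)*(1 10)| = |(0 8 7 5 3 6)(1 10)| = 6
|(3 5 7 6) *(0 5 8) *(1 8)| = |(0 5 7 6 3 1 8)| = 7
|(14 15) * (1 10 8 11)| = |(1 10 8 11)(14 15)| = 4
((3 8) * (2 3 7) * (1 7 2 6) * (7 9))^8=(9)(2 8 3)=((1 9 7 6)(2 3 8))^8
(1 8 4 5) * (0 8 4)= (0 8)(1 4 5)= [8, 4, 2, 3, 5, 1, 6, 7, 0]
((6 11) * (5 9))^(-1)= (5 9)(6 11)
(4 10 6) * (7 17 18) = [0, 1, 2, 3, 10, 5, 4, 17, 8, 9, 6, 11, 12, 13, 14, 15, 16, 18, 7] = (4 10 6)(7 17 18)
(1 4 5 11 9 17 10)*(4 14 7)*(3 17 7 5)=(1 14 5 11 9 7 4 3 17 10)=[0, 14, 2, 17, 3, 11, 6, 4, 8, 7, 1, 9, 12, 13, 5, 15, 16, 10]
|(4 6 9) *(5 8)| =6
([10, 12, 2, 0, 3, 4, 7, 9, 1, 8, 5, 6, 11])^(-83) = (0 5 3 10 4)(1 12 11 6 7 9 8)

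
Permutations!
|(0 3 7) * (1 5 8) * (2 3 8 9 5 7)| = |(0 8 1 7)(2 3)(5 9)| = 4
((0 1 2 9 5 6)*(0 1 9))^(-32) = ((0 9 5 6 1 2))^(-32) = (0 1 5)(2 6 9)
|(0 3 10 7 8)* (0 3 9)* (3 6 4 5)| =|(0 9)(3 10 7 8 6 4 5)| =14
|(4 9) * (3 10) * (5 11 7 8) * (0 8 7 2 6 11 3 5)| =6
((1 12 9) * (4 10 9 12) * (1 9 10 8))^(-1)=((12)(1 4 8))^(-1)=(12)(1 8 4)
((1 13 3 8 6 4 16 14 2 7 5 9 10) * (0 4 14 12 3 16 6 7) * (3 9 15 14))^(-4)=((0 4 6 3 8 7 5 15 14 2)(1 13 16 12 9 10))^(-4)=(0 5 6 14 8)(1 16 9)(2 7 4 15 3)(10 13 12)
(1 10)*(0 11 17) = (0 11 17)(1 10) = [11, 10, 2, 3, 4, 5, 6, 7, 8, 9, 1, 17, 12, 13, 14, 15, 16, 0]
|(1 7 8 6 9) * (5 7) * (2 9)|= |(1 5 7 8 6 2 9)|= 7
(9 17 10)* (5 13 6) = (5 13 6)(9 17 10) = [0, 1, 2, 3, 4, 13, 5, 7, 8, 17, 9, 11, 12, 6, 14, 15, 16, 10]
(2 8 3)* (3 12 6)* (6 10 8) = (2 6 3)(8 12 10) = [0, 1, 6, 2, 4, 5, 3, 7, 12, 9, 8, 11, 10]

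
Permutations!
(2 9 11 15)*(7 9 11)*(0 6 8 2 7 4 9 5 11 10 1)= (0 6 8 2 10 1)(4 9)(5 11 15 7)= [6, 0, 10, 3, 9, 11, 8, 5, 2, 4, 1, 15, 12, 13, 14, 7]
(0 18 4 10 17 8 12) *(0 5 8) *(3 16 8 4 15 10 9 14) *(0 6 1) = [18, 0, 2, 16, 9, 4, 1, 7, 12, 14, 17, 11, 5, 13, 3, 10, 8, 6, 15] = (0 18 15 10 17 6 1)(3 16 8 12 5 4 9 14)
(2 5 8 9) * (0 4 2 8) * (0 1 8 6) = (0 4 2 5 1 8 9 6) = [4, 8, 5, 3, 2, 1, 0, 7, 9, 6]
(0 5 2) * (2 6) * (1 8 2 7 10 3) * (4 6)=(0 5 4 6 7 10 3 1 8 2)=[5, 8, 0, 1, 6, 4, 7, 10, 2, 9, 3]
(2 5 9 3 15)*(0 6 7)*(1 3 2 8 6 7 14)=(0 7)(1 3 15 8 6 14)(2 5 9)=[7, 3, 5, 15, 4, 9, 14, 0, 6, 2, 10, 11, 12, 13, 1, 8]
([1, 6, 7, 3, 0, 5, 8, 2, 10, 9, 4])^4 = (0 10 6)(1 4 8)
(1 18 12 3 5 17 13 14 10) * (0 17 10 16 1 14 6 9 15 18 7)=(0 17 13 6 9 15 18 12 3 5 10 14 16 1 7)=[17, 7, 2, 5, 4, 10, 9, 0, 8, 15, 14, 11, 3, 6, 16, 18, 1, 13, 12]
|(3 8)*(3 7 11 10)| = 5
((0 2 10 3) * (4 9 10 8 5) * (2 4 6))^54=((0 4 9 10 3)(2 8 5 6))^54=(0 3 10 9 4)(2 5)(6 8)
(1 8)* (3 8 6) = [0, 6, 2, 8, 4, 5, 3, 7, 1] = (1 6 3 8)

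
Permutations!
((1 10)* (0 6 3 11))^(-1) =((0 6 3 11)(1 10))^(-1) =(0 11 3 6)(1 10)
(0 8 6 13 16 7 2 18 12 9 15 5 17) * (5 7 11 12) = (0 8 6 13 16 11 12 9 15 7 2 18 5 17) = [8, 1, 18, 3, 4, 17, 13, 2, 6, 15, 10, 12, 9, 16, 14, 7, 11, 0, 5]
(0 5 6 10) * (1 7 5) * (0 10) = (10)(0 1 7 5 6) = [1, 7, 2, 3, 4, 6, 0, 5, 8, 9, 10]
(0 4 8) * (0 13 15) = (0 4 8 13 15) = [4, 1, 2, 3, 8, 5, 6, 7, 13, 9, 10, 11, 12, 15, 14, 0]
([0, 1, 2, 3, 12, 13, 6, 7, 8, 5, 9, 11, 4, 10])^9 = [0, 1, 2, 3, 12, 13, 6, 7, 8, 5, 9, 11, 4, 10]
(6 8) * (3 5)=(3 5)(6 8)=[0, 1, 2, 5, 4, 3, 8, 7, 6]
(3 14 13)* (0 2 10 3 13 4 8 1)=(0 2 10 3 14 4 8 1)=[2, 0, 10, 14, 8, 5, 6, 7, 1, 9, 3, 11, 12, 13, 4]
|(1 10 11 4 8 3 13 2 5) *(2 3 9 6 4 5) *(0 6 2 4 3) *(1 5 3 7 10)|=28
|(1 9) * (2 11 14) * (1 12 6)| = |(1 9 12 6)(2 11 14)| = 12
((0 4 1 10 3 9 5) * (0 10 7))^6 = ((0 4 1 7)(3 9 5 10))^6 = (0 1)(3 5)(4 7)(9 10)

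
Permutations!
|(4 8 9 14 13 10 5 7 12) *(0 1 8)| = 11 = |(0 1 8 9 14 13 10 5 7 12 4)|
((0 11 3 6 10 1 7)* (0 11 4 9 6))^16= (0 11 1 6 4 3 7 10 9)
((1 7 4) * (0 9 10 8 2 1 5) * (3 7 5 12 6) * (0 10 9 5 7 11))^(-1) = (0 11 3 6 12 4 7 1 2 8 10 5)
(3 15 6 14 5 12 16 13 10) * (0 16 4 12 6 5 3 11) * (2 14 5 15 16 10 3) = (0 10 11)(2 14)(3 16 13)(4 12)(5 6) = [10, 1, 14, 16, 12, 6, 5, 7, 8, 9, 11, 0, 4, 3, 2, 15, 13]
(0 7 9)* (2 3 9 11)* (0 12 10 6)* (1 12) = (0 7 11 2 3 9 1 12 10 6) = [7, 12, 3, 9, 4, 5, 0, 11, 8, 1, 6, 2, 10]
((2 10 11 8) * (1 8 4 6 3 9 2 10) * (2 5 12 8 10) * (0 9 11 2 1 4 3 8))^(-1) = (0 12 5 9)(1 8 6 4 2 10)(3 11)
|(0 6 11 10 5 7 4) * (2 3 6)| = 9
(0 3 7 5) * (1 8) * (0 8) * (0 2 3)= (1 2 3 7 5 8)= [0, 2, 3, 7, 4, 8, 6, 5, 1]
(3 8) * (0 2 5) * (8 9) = (0 2 5)(3 9 8) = [2, 1, 5, 9, 4, 0, 6, 7, 3, 8]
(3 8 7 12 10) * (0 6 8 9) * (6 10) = (0 10 3 9)(6 8 7 12) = [10, 1, 2, 9, 4, 5, 8, 12, 7, 0, 3, 11, 6]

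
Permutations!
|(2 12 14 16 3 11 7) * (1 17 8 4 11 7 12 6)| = 12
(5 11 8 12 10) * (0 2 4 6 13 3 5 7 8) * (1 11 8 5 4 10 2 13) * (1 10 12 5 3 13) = (13)(0 1 11)(2 12)(3 4 6 10 7)(5 8) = [1, 11, 12, 4, 6, 8, 10, 3, 5, 9, 7, 0, 2, 13]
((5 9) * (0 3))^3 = (0 3)(5 9)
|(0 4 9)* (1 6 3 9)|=6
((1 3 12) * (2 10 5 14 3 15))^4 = (1 5)(2 3)(10 12)(14 15) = ((1 15 2 10 5 14 3 12))^4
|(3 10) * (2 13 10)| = 4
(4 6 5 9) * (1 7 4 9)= (9)(1 7 4 6 5)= [0, 7, 2, 3, 6, 1, 5, 4, 8, 9]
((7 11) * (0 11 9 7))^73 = (0 11)(7 9)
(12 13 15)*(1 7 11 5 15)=(1 7 11 5 15 12 13)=[0, 7, 2, 3, 4, 15, 6, 11, 8, 9, 10, 5, 13, 1, 14, 12]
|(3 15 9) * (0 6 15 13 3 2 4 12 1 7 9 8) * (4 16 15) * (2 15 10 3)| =|(0 6 4 12 1 7 9 15 8)(2 16 10 3 13)| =45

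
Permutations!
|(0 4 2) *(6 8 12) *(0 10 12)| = |(0 4 2 10 12 6 8)| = 7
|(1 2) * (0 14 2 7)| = |(0 14 2 1 7)| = 5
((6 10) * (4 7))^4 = (10)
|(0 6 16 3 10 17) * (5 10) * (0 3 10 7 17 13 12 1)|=28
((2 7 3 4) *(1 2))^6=(1 2 7 3 4)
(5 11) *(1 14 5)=(1 14 5 11)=[0, 14, 2, 3, 4, 11, 6, 7, 8, 9, 10, 1, 12, 13, 5]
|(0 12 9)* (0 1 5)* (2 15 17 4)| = |(0 12 9 1 5)(2 15 17 4)| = 20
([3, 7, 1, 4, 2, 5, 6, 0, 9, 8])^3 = (0 2)(1 3)(4 7)(8 9)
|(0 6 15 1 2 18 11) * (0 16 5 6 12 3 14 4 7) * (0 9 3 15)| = 10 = |(0 12 15 1 2 18 11 16 5 6)(3 14 4 7 9)|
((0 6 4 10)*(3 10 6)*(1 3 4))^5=(0 10 3 1 6 4)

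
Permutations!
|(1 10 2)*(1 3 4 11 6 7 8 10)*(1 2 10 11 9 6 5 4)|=|(1 2 3)(4 9 6 7 8 11 5)|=21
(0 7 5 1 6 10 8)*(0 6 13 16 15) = (0 7 5 1 13 16 15)(6 10 8) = [7, 13, 2, 3, 4, 1, 10, 5, 6, 9, 8, 11, 12, 16, 14, 0, 15]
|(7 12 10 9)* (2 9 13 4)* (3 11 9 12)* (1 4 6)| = |(1 4 2 12 10 13 6)(3 11 9 7)| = 28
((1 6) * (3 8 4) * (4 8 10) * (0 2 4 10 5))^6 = ((10)(0 2 4 3 5)(1 6))^6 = (10)(0 2 4 3 5)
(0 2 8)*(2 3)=(0 3 2 8)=[3, 1, 8, 2, 4, 5, 6, 7, 0]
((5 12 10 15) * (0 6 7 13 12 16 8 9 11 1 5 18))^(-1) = (0 18 15 10 12 13 7 6)(1 11 9 8 16 5)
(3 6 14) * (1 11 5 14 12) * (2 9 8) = (1 11 5 14 3 6 12)(2 9 8) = [0, 11, 9, 6, 4, 14, 12, 7, 2, 8, 10, 5, 1, 13, 3]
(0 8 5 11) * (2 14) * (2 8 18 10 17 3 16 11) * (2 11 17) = [18, 1, 14, 16, 4, 11, 6, 7, 5, 9, 2, 0, 12, 13, 8, 15, 17, 3, 10] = (0 18 10 2 14 8 5 11)(3 16 17)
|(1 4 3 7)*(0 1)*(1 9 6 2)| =8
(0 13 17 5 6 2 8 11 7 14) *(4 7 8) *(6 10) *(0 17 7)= (0 13 7 14 17 5 10 6 2 4)(8 11)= [13, 1, 4, 3, 0, 10, 2, 14, 11, 9, 6, 8, 12, 7, 17, 15, 16, 5]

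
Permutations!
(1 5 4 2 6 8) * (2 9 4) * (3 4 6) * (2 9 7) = [0, 5, 3, 4, 7, 9, 8, 2, 1, 6] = (1 5 9 6 8)(2 3 4 7)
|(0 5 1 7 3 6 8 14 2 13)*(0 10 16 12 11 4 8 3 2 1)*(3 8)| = |(0 5)(1 7 2 13 10 16 12 11 4 3 6 8 14)| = 26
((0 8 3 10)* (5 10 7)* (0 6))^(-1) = (0 6 10 5 7 3 8)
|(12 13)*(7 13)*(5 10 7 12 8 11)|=|(5 10 7 13 8 11)|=6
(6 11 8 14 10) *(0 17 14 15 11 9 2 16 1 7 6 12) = [17, 7, 16, 3, 4, 5, 9, 6, 15, 2, 12, 8, 0, 13, 10, 11, 1, 14] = (0 17 14 10 12)(1 7 6 9 2 16)(8 15 11)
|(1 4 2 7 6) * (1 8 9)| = 7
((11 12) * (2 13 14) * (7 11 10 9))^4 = ((2 13 14)(7 11 12 10 9))^4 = (2 13 14)(7 9 10 12 11)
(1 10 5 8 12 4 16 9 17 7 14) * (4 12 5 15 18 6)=(1 10 15 18 6 4 16 9 17 7 14)(5 8)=[0, 10, 2, 3, 16, 8, 4, 14, 5, 17, 15, 11, 12, 13, 1, 18, 9, 7, 6]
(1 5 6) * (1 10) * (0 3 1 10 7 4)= (10)(0 3 1 5 6 7 4)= [3, 5, 2, 1, 0, 6, 7, 4, 8, 9, 10]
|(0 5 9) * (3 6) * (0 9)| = |(9)(0 5)(3 6)| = 2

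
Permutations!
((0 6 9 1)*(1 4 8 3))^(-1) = ((0 6 9 4 8 3 1))^(-1) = (0 1 3 8 4 9 6)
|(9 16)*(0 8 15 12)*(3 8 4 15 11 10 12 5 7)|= |(0 4 15 5 7 3 8 11 10 12)(9 16)|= 10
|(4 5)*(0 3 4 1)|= 5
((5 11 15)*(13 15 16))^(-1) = (5 15 13 16 11)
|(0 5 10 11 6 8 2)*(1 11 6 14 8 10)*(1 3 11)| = |(0 5 3 11 14 8 2)(6 10)| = 14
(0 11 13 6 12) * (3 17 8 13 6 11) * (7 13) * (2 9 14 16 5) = (0 3 17 8 7 13 11 6 12)(2 9 14 16 5) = [3, 1, 9, 17, 4, 2, 12, 13, 7, 14, 10, 6, 0, 11, 16, 15, 5, 8]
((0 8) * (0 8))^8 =(8)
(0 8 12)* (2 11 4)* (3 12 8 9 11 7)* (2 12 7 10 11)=(0 9 2 10 11 4 12)(3 7)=[9, 1, 10, 7, 12, 5, 6, 3, 8, 2, 11, 4, 0]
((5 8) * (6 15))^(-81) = (5 8)(6 15)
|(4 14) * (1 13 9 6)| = 4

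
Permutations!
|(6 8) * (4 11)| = 2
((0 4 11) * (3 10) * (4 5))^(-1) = (0 11 4 5)(3 10)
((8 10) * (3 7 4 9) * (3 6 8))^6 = (3 10 8 6 9 4 7)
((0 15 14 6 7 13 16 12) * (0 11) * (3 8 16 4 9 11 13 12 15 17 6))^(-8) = (0 17 6 7 12 13 4 9 11)(3 16 14 8 15)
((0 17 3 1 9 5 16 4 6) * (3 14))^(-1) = ((0 17 14 3 1 9 5 16 4 6))^(-1) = (0 6 4 16 5 9 1 3 14 17)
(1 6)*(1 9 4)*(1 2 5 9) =(1 6)(2 5 9 4) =[0, 6, 5, 3, 2, 9, 1, 7, 8, 4]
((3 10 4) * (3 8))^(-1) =((3 10 4 8))^(-1) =(3 8 4 10)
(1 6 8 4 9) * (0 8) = [8, 6, 2, 3, 9, 5, 0, 7, 4, 1] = (0 8 4 9 1 6)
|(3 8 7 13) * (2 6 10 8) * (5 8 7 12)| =6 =|(2 6 10 7 13 3)(5 8 12)|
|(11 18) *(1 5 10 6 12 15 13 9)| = |(1 5 10 6 12 15 13 9)(11 18)| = 8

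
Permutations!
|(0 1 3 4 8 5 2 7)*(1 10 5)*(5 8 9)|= 10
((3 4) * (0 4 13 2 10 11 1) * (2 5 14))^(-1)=(0 1 11 10 2 14 5 13 3 4)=((0 4 3 13 5 14 2 10 11 1))^(-1)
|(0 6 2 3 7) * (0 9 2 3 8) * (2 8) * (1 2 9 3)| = |(0 6 1 2 9 8)(3 7)| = 6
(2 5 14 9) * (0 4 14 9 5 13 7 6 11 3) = (0 4 14 5 9 2 13 7 6 11 3) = [4, 1, 13, 0, 14, 9, 11, 6, 8, 2, 10, 3, 12, 7, 5]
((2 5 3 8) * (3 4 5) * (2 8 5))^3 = ((8)(2 3 5 4))^3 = (8)(2 4 5 3)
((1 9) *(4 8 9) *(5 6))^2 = ((1 4 8 9)(5 6))^2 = (1 8)(4 9)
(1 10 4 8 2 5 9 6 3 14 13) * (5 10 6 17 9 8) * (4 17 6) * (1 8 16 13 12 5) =(1 4)(2 10 17 9 6 3 14 12 5 16 13 8) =[0, 4, 10, 14, 1, 16, 3, 7, 2, 6, 17, 11, 5, 8, 12, 15, 13, 9]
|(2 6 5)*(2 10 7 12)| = 6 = |(2 6 5 10 7 12)|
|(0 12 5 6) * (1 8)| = |(0 12 5 6)(1 8)| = 4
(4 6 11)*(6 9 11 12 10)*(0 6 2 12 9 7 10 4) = (0 6 9 11)(2 12 4 7 10) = [6, 1, 12, 3, 7, 5, 9, 10, 8, 11, 2, 0, 4]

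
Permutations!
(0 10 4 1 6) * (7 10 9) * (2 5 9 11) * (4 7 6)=[11, 4, 5, 3, 1, 9, 0, 10, 8, 6, 7, 2]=(0 11 2 5 9 6)(1 4)(7 10)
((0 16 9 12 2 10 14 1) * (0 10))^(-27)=(0 12 16 2 9)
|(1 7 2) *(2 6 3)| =5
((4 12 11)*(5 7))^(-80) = ((4 12 11)(5 7))^(-80) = (4 12 11)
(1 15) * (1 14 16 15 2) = (1 2)(14 16 15) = [0, 2, 1, 3, 4, 5, 6, 7, 8, 9, 10, 11, 12, 13, 16, 14, 15]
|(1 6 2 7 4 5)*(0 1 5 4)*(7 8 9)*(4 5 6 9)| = 20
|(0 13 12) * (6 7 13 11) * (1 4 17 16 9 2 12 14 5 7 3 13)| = |(0 11 6 3 13 14 5 7 1 4 17 16 9 2 12)| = 15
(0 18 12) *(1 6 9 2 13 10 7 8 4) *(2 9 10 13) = [18, 6, 2, 3, 1, 5, 10, 8, 4, 9, 7, 11, 0, 13, 14, 15, 16, 17, 12] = (0 18 12)(1 6 10 7 8 4)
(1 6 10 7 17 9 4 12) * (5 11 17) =(1 6 10 7 5 11 17 9 4 12) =[0, 6, 2, 3, 12, 11, 10, 5, 8, 4, 7, 17, 1, 13, 14, 15, 16, 9]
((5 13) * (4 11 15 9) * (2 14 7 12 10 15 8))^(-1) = (2 8 11 4 9 15 10 12 7 14)(5 13)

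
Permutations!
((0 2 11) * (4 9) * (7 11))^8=(11)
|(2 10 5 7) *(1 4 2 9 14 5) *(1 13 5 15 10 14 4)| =|(2 14 15 10 13 5 7 9 4)| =9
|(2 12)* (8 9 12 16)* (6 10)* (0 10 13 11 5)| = 30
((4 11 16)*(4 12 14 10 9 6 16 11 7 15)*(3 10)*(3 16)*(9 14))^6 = (3 6 9 12 16 14 10)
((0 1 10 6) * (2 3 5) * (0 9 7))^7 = ((0 1 10 6 9 7)(2 3 5))^7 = (0 1 10 6 9 7)(2 3 5)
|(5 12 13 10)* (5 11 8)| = 6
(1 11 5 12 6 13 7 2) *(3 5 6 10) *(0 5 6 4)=(0 5 12 10 3 6 13 7 2 1 11 4)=[5, 11, 1, 6, 0, 12, 13, 2, 8, 9, 3, 4, 10, 7]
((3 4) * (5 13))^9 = ((3 4)(5 13))^9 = (3 4)(5 13)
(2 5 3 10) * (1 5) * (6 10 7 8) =(1 5 3 7 8 6 10 2) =[0, 5, 1, 7, 4, 3, 10, 8, 6, 9, 2]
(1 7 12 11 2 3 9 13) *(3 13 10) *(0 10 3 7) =(0 10 7 12 11 2 13 1)(3 9) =[10, 0, 13, 9, 4, 5, 6, 12, 8, 3, 7, 2, 11, 1]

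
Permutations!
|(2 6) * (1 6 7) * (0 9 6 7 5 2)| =6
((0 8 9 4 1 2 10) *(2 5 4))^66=((0 8 9 2 10)(1 5 4))^66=(0 8 9 2 10)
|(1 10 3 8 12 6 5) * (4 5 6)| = 7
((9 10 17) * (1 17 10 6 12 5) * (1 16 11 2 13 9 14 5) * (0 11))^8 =(0 17 9)(1 13 16)(2 5 12)(6 11 14)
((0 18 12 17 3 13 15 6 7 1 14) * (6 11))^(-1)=(0 14 1 7 6 11 15 13 3 17 12 18)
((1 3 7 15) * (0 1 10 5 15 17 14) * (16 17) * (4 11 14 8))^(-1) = ((0 1 3 7 16 17 8 4 11 14)(5 15 10))^(-1) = (0 14 11 4 8 17 16 7 3 1)(5 10 15)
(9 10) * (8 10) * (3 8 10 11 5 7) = (3 8 11 5 7)(9 10) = [0, 1, 2, 8, 4, 7, 6, 3, 11, 10, 9, 5]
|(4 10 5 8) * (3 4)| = |(3 4 10 5 8)| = 5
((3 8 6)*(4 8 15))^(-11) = ((3 15 4 8 6))^(-11) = (3 6 8 4 15)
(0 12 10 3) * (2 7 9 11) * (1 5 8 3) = (0 12 10 1 5 8 3)(2 7 9 11) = [12, 5, 7, 0, 4, 8, 6, 9, 3, 11, 1, 2, 10]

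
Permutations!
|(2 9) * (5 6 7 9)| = |(2 5 6 7 9)| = 5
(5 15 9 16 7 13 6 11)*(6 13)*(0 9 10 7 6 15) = [9, 1, 2, 3, 4, 0, 11, 15, 8, 16, 7, 5, 12, 13, 14, 10, 6] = (0 9 16 6 11 5)(7 15 10)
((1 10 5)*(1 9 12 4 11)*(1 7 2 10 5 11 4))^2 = (1 9)(2 11)(5 12)(7 10)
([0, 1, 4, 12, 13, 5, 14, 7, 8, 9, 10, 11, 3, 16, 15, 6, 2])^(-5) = [0, 1, 16, 12, 2, 5, 14, 7, 8, 9, 10, 11, 3, 4, 15, 6, 13]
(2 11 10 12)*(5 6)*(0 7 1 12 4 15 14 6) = (0 7 1 12 2 11 10 4 15 14 6 5) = [7, 12, 11, 3, 15, 0, 5, 1, 8, 9, 4, 10, 2, 13, 6, 14]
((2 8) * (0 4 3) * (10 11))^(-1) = ((0 4 3)(2 8)(10 11))^(-1) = (0 3 4)(2 8)(10 11)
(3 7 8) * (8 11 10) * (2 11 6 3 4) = (2 11 10 8 4)(3 7 6) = [0, 1, 11, 7, 2, 5, 3, 6, 4, 9, 8, 10]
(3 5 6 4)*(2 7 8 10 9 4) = (2 7 8 10 9 4 3 5 6) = [0, 1, 7, 5, 3, 6, 2, 8, 10, 4, 9]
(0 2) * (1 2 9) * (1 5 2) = [9, 1, 0, 3, 4, 2, 6, 7, 8, 5] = (0 9 5 2)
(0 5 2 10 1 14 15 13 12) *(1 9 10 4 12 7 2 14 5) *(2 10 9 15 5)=(0 1 2 4 12)(5 14)(7 10 15 13)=[1, 2, 4, 3, 12, 14, 6, 10, 8, 9, 15, 11, 0, 7, 5, 13]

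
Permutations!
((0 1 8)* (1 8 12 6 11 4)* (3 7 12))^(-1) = (0 8)(1 4 11 6 12 7 3)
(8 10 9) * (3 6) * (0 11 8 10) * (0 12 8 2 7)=(0 11 2 7)(3 6)(8 12)(9 10)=[11, 1, 7, 6, 4, 5, 3, 0, 12, 10, 9, 2, 8]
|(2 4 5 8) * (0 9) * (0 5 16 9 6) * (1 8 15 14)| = |(0 6)(1 8 2 4 16 9 5 15 14)| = 18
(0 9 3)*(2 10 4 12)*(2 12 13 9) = (0 2 10 4 13 9 3) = [2, 1, 10, 0, 13, 5, 6, 7, 8, 3, 4, 11, 12, 9]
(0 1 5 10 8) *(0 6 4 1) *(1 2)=(1 5 10 8 6 4 2)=[0, 5, 1, 3, 2, 10, 4, 7, 6, 9, 8]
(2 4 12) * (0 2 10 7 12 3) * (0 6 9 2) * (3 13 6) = (2 4 13 6 9)(7 12 10) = [0, 1, 4, 3, 13, 5, 9, 12, 8, 2, 7, 11, 10, 6]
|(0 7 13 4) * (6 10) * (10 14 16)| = |(0 7 13 4)(6 14 16 10)| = 4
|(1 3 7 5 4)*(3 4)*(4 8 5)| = |(1 8 5 3 7 4)| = 6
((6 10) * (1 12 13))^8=(1 13 12)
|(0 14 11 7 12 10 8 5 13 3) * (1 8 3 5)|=|(0 14 11 7 12 10 3)(1 8)(5 13)|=14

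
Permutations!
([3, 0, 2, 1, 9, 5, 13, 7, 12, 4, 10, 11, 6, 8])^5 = [1, 3, 2, 0, 9, 5, 13, 7, 12, 4, 10, 11, 6, 8]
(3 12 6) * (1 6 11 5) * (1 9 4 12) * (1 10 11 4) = (1 6 3 10 11 5 9)(4 12) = [0, 6, 2, 10, 12, 9, 3, 7, 8, 1, 11, 5, 4]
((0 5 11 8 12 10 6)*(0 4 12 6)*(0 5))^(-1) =(4 6 8 11 5 10 12)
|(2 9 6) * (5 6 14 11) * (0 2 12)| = 8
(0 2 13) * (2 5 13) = (0 5 13) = [5, 1, 2, 3, 4, 13, 6, 7, 8, 9, 10, 11, 12, 0]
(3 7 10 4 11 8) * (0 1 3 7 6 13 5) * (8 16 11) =(0 1 3 6 13 5)(4 8 7 10)(11 16) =[1, 3, 2, 6, 8, 0, 13, 10, 7, 9, 4, 16, 12, 5, 14, 15, 11]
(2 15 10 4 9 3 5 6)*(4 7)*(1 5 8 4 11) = (1 5 6 2 15 10 7 11)(3 8 4 9) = [0, 5, 15, 8, 9, 6, 2, 11, 4, 3, 7, 1, 12, 13, 14, 10]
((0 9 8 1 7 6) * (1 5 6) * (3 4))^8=(0 5 9 6 8)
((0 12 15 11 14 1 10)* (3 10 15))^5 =((0 12 3 10)(1 15 11 14))^5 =(0 12 3 10)(1 15 11 14)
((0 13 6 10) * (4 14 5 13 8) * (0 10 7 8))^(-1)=((4 14 5 13 6 7 8))^(-1)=(4 8 7 6 13 5 14)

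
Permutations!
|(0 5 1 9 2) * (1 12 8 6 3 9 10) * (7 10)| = 24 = |(0 5 12 8 6 3 9 2)(1 7 10)|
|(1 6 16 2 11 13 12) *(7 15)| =|(1 6 16 2 11 13 12)(7 15)| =14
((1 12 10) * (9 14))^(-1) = (1 10 12)(9 14)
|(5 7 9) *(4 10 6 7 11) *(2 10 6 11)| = 8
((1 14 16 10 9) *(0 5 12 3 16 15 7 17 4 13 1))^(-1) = ((0 5 12 3 16 10 9)(1 14 15 7 17 4 13))^(-1) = (0 9 10 16 3 12 5)(1 13 4 17 7 15 14)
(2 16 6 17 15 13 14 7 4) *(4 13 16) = (2 4)(6 17 15 16)(7 13 14) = [0, 1, 4, 3, 2, 5, 17, 13, 8, 9, 10, 11, 12, 14, 7, 16, 6, 15]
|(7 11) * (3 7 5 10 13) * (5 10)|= |(3 7 11 10 13)|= 5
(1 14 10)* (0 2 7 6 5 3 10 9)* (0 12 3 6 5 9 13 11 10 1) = (0 2 7 5 6 9 12 3 1 14 13 11 10) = [2, 14, 7, 1, 4, 6, 9, 5, 8, 12, 0, 10, 3, 11, 13]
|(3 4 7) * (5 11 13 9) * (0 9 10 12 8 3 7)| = |(0 9 5 11 13 10 12 8 3 4)| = 10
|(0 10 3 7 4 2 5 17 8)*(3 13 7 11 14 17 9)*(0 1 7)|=33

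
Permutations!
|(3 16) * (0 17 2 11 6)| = |(0 17 2 11 6)(3 16)| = 10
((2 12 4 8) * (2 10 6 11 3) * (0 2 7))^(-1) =((0 2 12 4 8 10 6 11 3 7))^(-1) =(0 7 3 11 6 10 8 4 12 2)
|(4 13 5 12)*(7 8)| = 4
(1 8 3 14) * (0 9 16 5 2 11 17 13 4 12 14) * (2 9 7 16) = (0 7 16 5 9 2 11 17 13 4 12 14 1 8 3) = [7, 8, 11, 0, 12, 9, 6, 16, 3, 2, 10, 17, 14, 4, 1, 15, 5, 13]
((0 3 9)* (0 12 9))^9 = ((0 3)(9 12))^9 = (0 3)(9 12)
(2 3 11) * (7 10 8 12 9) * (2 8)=[0, 1, 3, 11, 4, 5, 6, 10, 12, 7, 2, 8, 9]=(2 3 11 8 12 9 7 10)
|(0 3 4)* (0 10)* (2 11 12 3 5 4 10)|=8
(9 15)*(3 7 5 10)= (3 7 5 10)(9 15)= [0, 1, 2, 7, 4, 10, 6, 5, 8, 15, 3, 11, 12, 13, 14, 9]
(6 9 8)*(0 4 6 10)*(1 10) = (0 4 6 9 8 1 10) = [4, 10, 2, 3, 6, 5, 9, 7, 1, 8, 0]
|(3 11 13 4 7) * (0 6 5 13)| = |(0 6 5 13 4 7 3 11)| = 8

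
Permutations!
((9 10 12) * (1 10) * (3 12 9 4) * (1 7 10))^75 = (12)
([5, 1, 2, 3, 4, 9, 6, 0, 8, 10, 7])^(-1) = [7, 1, 2, 3, 4, 0, 6, 10, 8, 5, 9]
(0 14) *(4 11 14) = (0 4 11 14) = [4, 1, 2, 3, 11, 5, 6, 7, 8, 9, 10, 14, 12, 13, 0]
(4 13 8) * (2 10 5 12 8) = (2 10 5 12 8 4 13) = [0, 1, 10, 3, 13, 12, 6, 7, 4, 9, 5, 11, 8, 2]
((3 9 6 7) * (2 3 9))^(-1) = (2 3)(6 9 7)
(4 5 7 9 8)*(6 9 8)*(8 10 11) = (4 5 7 10 11 8)(6 9) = [0, 1, 2, 3, 5, 7, 9, 10, 4, 6, 11, 8]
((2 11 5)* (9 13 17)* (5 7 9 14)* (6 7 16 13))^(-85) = ((2 11 16 13 17 14 5)(6 7 9))^(-85) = (2 5 14 17 13 16 11)(6 9 7)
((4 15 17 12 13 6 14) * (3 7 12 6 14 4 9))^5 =(3 9 14 13 12 7)(4 15 17 6) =((3 7 12 13 14 9)(4 15 17 6))^5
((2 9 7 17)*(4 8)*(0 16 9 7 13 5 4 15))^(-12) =(17)(0 5)(4 16)(8 9)(13 15)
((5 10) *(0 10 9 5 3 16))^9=((0 10 3 16)(5 9))^9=(0 10 3 16)(5 9)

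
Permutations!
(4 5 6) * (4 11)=(4 5 6 11)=[0, 1, 2, 3, 5, 6, 11, 7, 8, 9, 10, 4]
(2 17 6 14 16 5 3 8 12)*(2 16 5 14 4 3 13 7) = (2 17 6 4 3 8 12 16 14 5 13 7) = [0, 1, 17, 8, 3, 13, 4, 2, 12, 9, 10, 11, 16, 7, 5, 15, 14, 6]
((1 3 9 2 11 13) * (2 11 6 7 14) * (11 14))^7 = (1 11 6 14 3 13 7 2 9)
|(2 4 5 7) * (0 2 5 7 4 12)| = |(0 2 12)(4 7 5)| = 3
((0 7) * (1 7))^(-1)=(0 7 1)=((0 1 7))^(-1)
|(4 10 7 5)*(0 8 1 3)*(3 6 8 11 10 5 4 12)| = |(0 11 10 7 4 5 12 3)(1 6 8)| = 24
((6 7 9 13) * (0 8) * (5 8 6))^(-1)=(0 8 5 13 9 7 6)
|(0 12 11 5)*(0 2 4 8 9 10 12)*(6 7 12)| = |(2 4 8 9 10 6 7 12 11 5)| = 10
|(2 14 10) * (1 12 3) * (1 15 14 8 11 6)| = 10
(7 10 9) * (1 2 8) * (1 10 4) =(1 2 8 10 9 7 4) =[0, 2, 8, 3, 1, 5, 6, 4, 10, 7, 9]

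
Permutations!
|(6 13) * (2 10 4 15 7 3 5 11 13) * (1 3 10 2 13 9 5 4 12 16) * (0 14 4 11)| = 26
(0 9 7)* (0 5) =[9, 1, 2, 3, 4, 0, 6, 5, 8, 7] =(0 9 7 5)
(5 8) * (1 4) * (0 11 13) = [11, 4, 2, 3, 1, 8, 6, 7, 5, 9, 10, 13, 12, 0] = (0 11 13)(1 4)(5 8)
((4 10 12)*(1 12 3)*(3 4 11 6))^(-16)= ((1 12 11 6 3)(4 10))^(-16)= (1 3 6 11 12)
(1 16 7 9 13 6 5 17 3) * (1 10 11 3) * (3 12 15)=[0, 16, 2, 10, 4, 17, 5, 9, 8, 13, 11, 12, 15, 6, 14, 3, 7, 1]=(1 16 7 9 13 6 5 17)(3 10 11 12 15)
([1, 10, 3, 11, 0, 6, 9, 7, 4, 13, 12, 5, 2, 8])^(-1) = [4, 0, 12, 2, 8, 11, 5, 7, 13, 6, 1, 3, 10, 9]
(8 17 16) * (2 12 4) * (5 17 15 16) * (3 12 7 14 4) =(2 7 14 4)(3 12)(5 17)(8 15 16) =[0, 1, 7, 12, 2, 17, 6, 14, 15, 9, 10, 11, 3, 13, 4, 16, 8, 5]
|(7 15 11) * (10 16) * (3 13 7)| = |(3 13 7 15 11)(10 16)| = 10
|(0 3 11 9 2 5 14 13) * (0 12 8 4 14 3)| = |(2 5 3 11 9)(4 14 13 12 8)| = 5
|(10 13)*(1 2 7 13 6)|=|(1 2 7 13 10 6)|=6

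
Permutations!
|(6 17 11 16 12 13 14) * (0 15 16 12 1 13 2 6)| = 30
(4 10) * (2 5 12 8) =[0, 1, 5, 3, 10, 12, 6, 7, 2, 9, 4, 11, 8] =(2 5 12 8)(4 10)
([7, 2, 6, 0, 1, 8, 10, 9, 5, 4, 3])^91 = [7, 2, 6, 0, 1, 8, 10, 9, 5, 4, 3]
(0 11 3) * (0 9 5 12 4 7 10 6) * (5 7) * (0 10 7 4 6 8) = (0 11 3 9 4 5 12 6 10 8) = [11, 1, 2, 9, 5, 12, 10, 7, 0, 4, 8, 3, 6]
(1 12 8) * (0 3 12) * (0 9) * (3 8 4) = (0 8 1 9)(3 12 4) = [8, 9, 2, 12, 3, 5, 6, 7, 1, 0, 10, 11, 4]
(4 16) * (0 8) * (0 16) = [8, 1, 2, 3, 0, 5, 6, 7, 16, 9, 10, 11, 12, 13, 14, 15, 4] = (0 8 16 4)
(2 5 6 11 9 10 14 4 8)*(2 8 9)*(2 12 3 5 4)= (2 4 9 10 14)(3 5 6 11 12)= [0, 1, 4, 5, 9, 6, 11, 7, 8, 10, 14, 12, 3, 13, 2]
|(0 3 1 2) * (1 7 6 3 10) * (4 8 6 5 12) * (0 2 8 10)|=|(1 8 6 3 7 5 12 4 10)|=9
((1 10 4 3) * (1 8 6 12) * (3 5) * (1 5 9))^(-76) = ((1 10 4 9)(3 8 6 12 5))^(-76) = (3 5 12 6 8)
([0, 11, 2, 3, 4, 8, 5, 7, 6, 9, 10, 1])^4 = [0, 1, 2, 3, 4, 8, 5, 7, 6, 9, 10, 11]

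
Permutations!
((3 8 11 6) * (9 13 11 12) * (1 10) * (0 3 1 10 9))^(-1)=(0 12 8 3)(1 6 11 13 9)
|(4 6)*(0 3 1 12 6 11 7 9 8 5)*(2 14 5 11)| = 36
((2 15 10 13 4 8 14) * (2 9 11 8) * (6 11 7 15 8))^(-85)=(2 15 8 10 14 13 9 4 7)(6 11)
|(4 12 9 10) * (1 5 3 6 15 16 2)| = 28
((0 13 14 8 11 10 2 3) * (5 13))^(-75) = (0 10 14)(2 8 5)(3 11 13)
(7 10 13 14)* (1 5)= (1 5)(7 10 13 14)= [0, 5, 2, 3, 4, 1, 6, 10, 8, 9, 13, 11, 12, 14, 7]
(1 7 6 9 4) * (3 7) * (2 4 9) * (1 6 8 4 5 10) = (1 3 7 8 4 6 2 5 10) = [0, 3, 5, 7, 6, 10, 2, 8, 4, 9, 1]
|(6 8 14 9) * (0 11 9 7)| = 7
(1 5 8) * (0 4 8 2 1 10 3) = [4, 5, 1, 0, 8, 2, 6, 7, 10, 9, 3] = (0 4 8 10 3)(1 5 2)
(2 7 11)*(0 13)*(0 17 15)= (0 13 17 15)(2 7 11)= [13, 1, 7, 3, 4, 5, 6, 11, 8, 9, 10, 2, 12, 17, 14, 0, 16, 15]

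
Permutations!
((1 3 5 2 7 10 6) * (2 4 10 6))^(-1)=((1 3 5 4 10 2 7 6))^(-1)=(1 6 7 2 10 4 5 3)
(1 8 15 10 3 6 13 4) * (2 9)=(1 8 15 10 3 6 13 4)(2 9)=[0, 8, 9, 6, 1, 5, 13, 7, 15, 2, 3, 11, 12, 4, 14, 10]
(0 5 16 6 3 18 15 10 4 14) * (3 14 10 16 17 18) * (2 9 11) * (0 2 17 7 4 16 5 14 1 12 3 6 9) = (0 14 2)(1 12 3 6)(4 10 16 9 11 17 18 15 5 7) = [14, 12, 0, 6, 10, 7, 1, 4, 8, 11, 16, 17, 3, 13, 2, 5, 9, 18, 15]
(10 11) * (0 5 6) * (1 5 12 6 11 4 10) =[12, 5, 2, 3, 10, 11, 0, 7, 8, 9, 4, 1, 6] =(0 12 6)(1 5 11)(4 10)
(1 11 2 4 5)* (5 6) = [0, 11, 4, 3, 6, 1, 5, 7, 8, 9, 10, 2] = (1 11 2 4 6 5)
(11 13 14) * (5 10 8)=(5 10 8)(11 13 14)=[0, 1, 2, 3, 4, 10, 6, 7, 5, 9, 8, 13, 12, 14, 11]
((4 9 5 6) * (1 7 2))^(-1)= (1 2 7)(4 6 5 9)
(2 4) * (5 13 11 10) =(2 4)(5 13 11 10) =[0, 1, 4, 3, 2, 13, 6, 7, 8, 9, 5, 10, 12, 11]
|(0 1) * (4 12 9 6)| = 4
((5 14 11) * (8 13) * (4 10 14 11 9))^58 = (4 14)(9 10)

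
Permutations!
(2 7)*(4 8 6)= (2 7)(4 8 6)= [0, 1, 7, 3, 8, 5, 4, 2, 6]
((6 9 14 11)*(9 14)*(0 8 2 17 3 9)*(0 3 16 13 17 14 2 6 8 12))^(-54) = ((0 12)(2 14 11 8 6)(3 9)(13 17 16))^(-54) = (17)(2 14 11 8 6)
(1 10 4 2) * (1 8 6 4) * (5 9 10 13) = (1 13 5 9 10)(2 8 6 4) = [0, 13, 8, 3, 2, 9, 4, 7, 6, 10, 1, 11, 12, 5]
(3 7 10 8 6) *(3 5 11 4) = [0, 1, 2, 7, 3, 11, 5, 10, 6, 9, 8, 4] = (3 7 10 8 6 5 11 4)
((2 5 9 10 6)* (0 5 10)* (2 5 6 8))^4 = ((0 6 5 9)(2 10 8))^4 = (2 10 8)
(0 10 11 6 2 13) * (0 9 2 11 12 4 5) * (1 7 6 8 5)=(0 10 12 4 1 7 6 11 8 5)(2 13 9)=[10, 7, 13, 3, 1, 0, 11, 6, 5, 2, 12, 8, 4, 9]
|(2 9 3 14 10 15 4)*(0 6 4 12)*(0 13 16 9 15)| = |(0 6 4 2 15 12 13 16 9 3 14 10)| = 12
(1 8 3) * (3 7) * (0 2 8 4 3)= [2, 4, 8, 1, 3, 5, 6, 0, 7]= (0 2 8 7)(1 4 3)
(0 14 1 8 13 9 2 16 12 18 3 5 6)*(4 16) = (0 14 1 8 13 9 2 4 16 12 18 3 5 6) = [14, 8, 4, 5, 16, 6, 0, 7, 13, 2, 10, 11, 18, 9, 1, 15, 12, 17, 3]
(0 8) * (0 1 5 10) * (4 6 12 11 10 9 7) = (0 8 1 5 9 7 4 6 12 11 10) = [8, 5, 2, 3, 6, 9, 12, 4, 1, 7, 0, 10, 11]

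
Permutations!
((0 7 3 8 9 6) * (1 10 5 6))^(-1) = (0 6 5 10 1 9 8 3 7)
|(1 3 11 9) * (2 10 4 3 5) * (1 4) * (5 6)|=|(1 6 5 2 10)(3 11 9 4)|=20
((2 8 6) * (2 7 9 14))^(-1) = (2 14 9 7 6 8) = ((2 8 6 7 9 14))^(-1)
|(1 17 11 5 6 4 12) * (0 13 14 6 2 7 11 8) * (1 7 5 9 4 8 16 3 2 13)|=|(0 1 17 16 3 2 5 13 14 6 8)(4 12 7 11 9)|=55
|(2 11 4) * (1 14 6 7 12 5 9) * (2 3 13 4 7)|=|(1 14 6 2 11 7 12 5 9)(3 13 4)|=9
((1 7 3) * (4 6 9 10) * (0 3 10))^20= ((0 3 1 7 10 4 6 9))^20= (0 10)(1 6)(3 4)(7 9)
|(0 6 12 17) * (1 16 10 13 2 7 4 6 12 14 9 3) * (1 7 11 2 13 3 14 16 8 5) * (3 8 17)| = 12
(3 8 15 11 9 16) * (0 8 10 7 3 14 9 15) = [8, 1, 2, 10, 4, 5, 6, 3, 0, 16, 7, 15, 12, 13, 9, 11, 14] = (0 8)(3 10 7)(9 16 14)(11 15)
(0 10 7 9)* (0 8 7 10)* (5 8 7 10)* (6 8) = [0, 1, 2, 3, 4, 6, 8, 9, 10, 7, 5] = (5 6 8 10)(7 9)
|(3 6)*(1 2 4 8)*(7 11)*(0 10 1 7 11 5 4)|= 4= |(11)(0 10 1 2)(3 6)(4 8 7 5)|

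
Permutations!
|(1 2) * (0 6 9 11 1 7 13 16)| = 9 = |(0 6 9 11 1 2 7 13 16)|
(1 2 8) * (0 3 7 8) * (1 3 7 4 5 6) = [7, 2, 0, 4, 5, 6, 1, 8, 3] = (0 7 8 3 4 5 6 1 2)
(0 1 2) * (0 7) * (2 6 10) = (0 1 6 10 2 7) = [1, 6, 7, 3, 4, 5, 10, 0, 8, 9, 2]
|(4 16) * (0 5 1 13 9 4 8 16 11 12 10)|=|(0 5 1 13 9 4 11 12 10)(8 16)|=18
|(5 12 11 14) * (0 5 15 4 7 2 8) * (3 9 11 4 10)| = 42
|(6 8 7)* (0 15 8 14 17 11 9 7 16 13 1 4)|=42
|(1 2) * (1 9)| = 3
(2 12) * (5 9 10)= (2 12)(5 9 10)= [0, 1, 12, 3, 4, 9, 6, 7, 8, 10, 5, 11, 2]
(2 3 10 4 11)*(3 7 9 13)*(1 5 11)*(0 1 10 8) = (0 1 5 11 2 7 9 13 3 8)(4 10) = [1, 5, 7, 8, 10, 11, 6, 9, 0, 13, 4, 2, 12, 3]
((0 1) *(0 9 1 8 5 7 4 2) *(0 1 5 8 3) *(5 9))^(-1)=(9)(0 3)(1 2 4 7 5)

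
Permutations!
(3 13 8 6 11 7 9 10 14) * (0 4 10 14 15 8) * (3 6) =(0 4 10 15 8 3 13)(6 11 7 9 14) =[4, 1, 2, 13, 10, 5, 11, 9, 3, 14, 15, 7, 12, 0, 6, 8]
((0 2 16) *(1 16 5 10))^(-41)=((0 2 5 10 1 16))^(-41)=(0 2 5 10 1 16)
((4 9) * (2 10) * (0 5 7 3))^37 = ((0 5 7 3)(2 10)(4 9))^37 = (0 5 7 3)(2 10)(4 9)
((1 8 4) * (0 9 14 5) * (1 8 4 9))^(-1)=(0 5 14 9 8 4 1)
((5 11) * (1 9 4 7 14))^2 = (1 4 14 9 7)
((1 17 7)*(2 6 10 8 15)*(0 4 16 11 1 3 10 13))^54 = (0 6 15 10 7 1 16)(2 8 3 17 11 4 13)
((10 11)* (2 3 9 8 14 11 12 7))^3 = (2 8 10)(3 14 12)(7 9 11)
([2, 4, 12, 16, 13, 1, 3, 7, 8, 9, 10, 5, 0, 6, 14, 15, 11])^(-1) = (0 12 2)(1 5 11 16 3 6 13 4)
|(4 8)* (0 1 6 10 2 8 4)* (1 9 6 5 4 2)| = 9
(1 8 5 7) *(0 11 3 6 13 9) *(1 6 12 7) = (0 11 3 12 7 6 13 9)(1 8 5) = [11, 8, 2, 12, 4, 1, 13, 6, 5, 0, 10, 3, 7, 9]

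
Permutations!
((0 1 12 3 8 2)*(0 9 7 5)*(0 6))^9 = (0 6 5 7 9 2 8 3 12 1) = ((0 1 12 3 8 2 9 7 5 6))^9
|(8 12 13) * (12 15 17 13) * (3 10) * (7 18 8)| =6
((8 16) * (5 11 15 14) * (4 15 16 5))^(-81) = (5 8 16 11)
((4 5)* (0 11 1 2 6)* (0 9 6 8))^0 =(11)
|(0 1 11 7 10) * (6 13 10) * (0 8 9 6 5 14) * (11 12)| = 35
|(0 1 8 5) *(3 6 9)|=12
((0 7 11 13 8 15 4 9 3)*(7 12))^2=(0 7 13 15 9)(3 12 11 8 4)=((0 12 7 11 13 8 15 4 9 3))^2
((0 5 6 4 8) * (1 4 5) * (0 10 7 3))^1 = ((0 1 4 8 10 7 3)(5 6))^1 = (0 1 4 8 10 7 3)(5 6)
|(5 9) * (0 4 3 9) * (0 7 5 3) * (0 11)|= 6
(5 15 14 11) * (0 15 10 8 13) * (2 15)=[2, 1, 15, 3, 4, 10, 6, 7, 13, 9, 8, 5, 12, 0, 11, 14]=(0 2 15 14 11 5 10 8 13)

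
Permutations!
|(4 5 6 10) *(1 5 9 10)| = 3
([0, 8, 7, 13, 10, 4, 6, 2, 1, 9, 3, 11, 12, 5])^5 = (13)(1 8)(2 7)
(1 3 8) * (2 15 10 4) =[0, 3, 15, 8, 2, 5, 6, 7, 1, 9, 4, 11, 12, 13, 14, 10] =(1 3 8)(2 15 10 4)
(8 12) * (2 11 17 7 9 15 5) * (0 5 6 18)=(0 5 2 11 17 7 9 15 6 18)(8 12)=[5, 1, 11, 3, 4, 2, 18, 9, 12, 15, 10, 17, 8, 13, 14, 6, 16, 7, 0]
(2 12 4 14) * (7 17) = (2 12 4 14)(7 17) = [0, 1, 12, 3, 14, 5, 6, 17, 8, 9, 10, 11, 4, 13, 2, 15, 16, 7]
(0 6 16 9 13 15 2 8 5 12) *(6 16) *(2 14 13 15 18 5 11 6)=(0 16 9 15 14 13 18 5 12)(2 8 11 6)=[16, 1, 8, 3, 4, 12, 2, 7, 11, 15, 10, 6, 0, 18, 13, 14, 9, 17, 5]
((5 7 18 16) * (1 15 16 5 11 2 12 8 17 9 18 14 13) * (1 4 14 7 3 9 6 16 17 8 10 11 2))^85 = (1 16 11 6 10 17 12 15 2)(3 9 18 5)(4 14 13)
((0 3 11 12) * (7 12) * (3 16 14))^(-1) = ((0 16 14 3 11 7 12))^(-1) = (0 12 7 11 3 14 16)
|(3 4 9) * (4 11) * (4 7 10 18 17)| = 8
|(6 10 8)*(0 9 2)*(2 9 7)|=|(0 7 2)(6 10 8)|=3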